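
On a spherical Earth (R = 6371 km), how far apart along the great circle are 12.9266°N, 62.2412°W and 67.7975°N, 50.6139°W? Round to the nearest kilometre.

Δλ = -50.6139 − -62.2412 = 11.6273°.
Δφ = 67.7975 − 12.9266 = 54.8709°.
a = sin²(Δφ/2) + cos φ₁ · cos φ₂ · sin²(Δλ/2) = 0.216069.
c = 2·atan2(√a, √(1−a)) = 0.96689 rad → d = 6371·c ≈ 6160.05 km.

6160 km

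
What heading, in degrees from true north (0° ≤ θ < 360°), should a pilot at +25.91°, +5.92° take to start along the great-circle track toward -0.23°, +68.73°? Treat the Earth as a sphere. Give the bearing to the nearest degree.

Δλ = 68.73 − 5.92 = 62.81°.
θ = atan2( sin Δλ · cos φ₂ , cos φ₁ · sin φ₂ − sin φ₁ · cos φ₂ · cos Δλ )
  = atan2(0.88949, -0.20327) = 102.873° → normalised to [0°, 360°): 102.873°.

103°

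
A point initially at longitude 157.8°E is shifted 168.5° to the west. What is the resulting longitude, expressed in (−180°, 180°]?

Start at +157.8°; shift −168.5° → -10.7°.
-10.7° already lies in (−180°, 180°].

10.7°W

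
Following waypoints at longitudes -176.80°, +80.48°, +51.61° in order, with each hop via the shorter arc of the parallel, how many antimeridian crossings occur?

1

Leg 1: -176.80° → +80.48°, shortest Δλ = -102.72° (west) — crosses 180°.
Leg 2: +80.48° → +51.61°, shortest Δλ = -28.87° (west) — does not cross 180°.
Total crossings: 1.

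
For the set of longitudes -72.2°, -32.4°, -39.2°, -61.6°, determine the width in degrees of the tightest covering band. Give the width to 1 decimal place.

39.8°

Sort the longitudes: -72.2°, -61.6°, -39.2°, -32.4°.
Eastward gaps between consecutive values (wrapping around): 10.6°, 22.4°, 6.8°, 320.2°.
Largest gap = 320.2° ⇒ minimal covering band is its complement: 360° − 320.2° = 39.8°.
Band runs from -72.2° eastward to -32.4°.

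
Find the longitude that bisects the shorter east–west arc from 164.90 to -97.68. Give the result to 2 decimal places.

-146.39°

Signed shortest Δλ from +164.90° to -97.68° is +97.42°.
Midpoint longitude = +164.90° + (+97.42°)/2 = +164.90° + 48.71° = +213.61°.
Normalise into (−180°, 180°]: -146.39°.
(The naïve average (+164.90 + -97.68)/2 = 33.61° is on the wrong side of the globe.)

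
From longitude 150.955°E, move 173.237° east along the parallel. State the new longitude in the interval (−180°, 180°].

Start at +150.955°; shift +173.237° → +324.192°.
+324.192° lies outside (−180°, 180°]; subtract 360° → -35.808°.

35.808°W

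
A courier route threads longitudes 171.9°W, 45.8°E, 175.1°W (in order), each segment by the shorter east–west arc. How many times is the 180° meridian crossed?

2

Leg 1: -171.9° → +45.8°, shortest Δλ = -142.3° (west) — crosses 180°.
Leg 2: +45.8° → -175.1°, shortest Δλ = 139.1° (east) — crosses 180°.
Total crossings: 2.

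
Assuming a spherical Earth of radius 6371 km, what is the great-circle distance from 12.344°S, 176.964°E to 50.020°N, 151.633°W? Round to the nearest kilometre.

Δλ = -151.633 − 176.964 = -328.597°; wrapped into (−180°, 180°]: 31.403°.
Δφ = 50.020 − -12.344 = 62.364°.
a = sin²(Δφ/2) + cos φ₁ · cos φ₂ · sin²(Δλ/2) = 0.314043.
c = 2·atan2(√a, √(1−a)) = 1.18973 rad → d = 6371·c ≈ 7579.74 km.

7580 km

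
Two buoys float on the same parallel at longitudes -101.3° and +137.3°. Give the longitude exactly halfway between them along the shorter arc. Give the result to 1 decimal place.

-162.0°

Signed shortest Δλ from -101.3° to +137.3° is -121.4°.
Midpoint longitude = -101.3° + (-121.4°)/2 = -101.3° − 60.7° = -162.0°.
(The naïve average (-101.3 + +137.3)/2 = 18.0° is on the wrong side of the globe.)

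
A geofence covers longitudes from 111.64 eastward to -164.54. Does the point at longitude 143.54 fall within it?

Yes

Band width going east from +111.64° to -164.54°: ((-164.54 − 111.64) mod 360) = 83.82°.
Offset of +143.54° east of the west edge: ((143.54 − 111.64) mod 360) = 31.90°.
31.90° ≤ 83.82° ⇒ inside.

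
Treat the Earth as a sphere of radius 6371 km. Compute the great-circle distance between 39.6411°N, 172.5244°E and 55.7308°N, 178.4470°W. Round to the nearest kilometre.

Δλ = -178.4470 − 172.5244 = -350.9714°; wrapped into (−180°, 180°]: 9.0286°.
Δφ = 55.7308 − 39.6411 = 16.0897°.
a = sin²(Δφ/2) + cos φ₁ · cos φ₂ · sin²(Δλ/2) = 0.022272.
c = 2·atan2(√a, √(1−a)) = 0.29959 rad → d = 6371·c ≈ 1908.71 km.

1909 km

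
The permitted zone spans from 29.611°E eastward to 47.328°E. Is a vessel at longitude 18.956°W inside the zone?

Band width going east from +29.611° to +47.328°: ((47.328 − 29.611) mod 360) = 17.717°.
Offset of -18.956° east of the west edge: ((-18.956 − 29.611) mod 360) = 311.433°.
311.433° > 17.717° ⇒ outside.

No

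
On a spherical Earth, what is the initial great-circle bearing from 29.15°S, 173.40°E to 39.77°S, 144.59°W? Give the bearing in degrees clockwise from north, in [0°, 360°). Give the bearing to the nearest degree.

119°

Δλ = -144.59 − 173.40 = -317.99°; wrapped into (−180°, 180°]: 42.01°.
θ = atan2( sin Δλ · cos φ₂ , cos φ₁ · sin φ₂ − sin φ₁ · cos φ₂ · cos Δλ )
  = atan2(0.51441, -0.28050) = 118.603° → normalised to [0°, 360°): 118.603°.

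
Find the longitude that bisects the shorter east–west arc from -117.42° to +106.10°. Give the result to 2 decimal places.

+174.34°

Signed shortest Δλ from -117.42° to +106.10° is -136.48°.
Midpoint longitude = -117.42° + (-136.48°)/2 = -117.42° − 68.24° = -185.66°.
Normalise into (−180°, 180°]: +174.34°.
(The naïve average (-117.42 + +106.10)/2 = -5.66° is on the wrong side of the globe.)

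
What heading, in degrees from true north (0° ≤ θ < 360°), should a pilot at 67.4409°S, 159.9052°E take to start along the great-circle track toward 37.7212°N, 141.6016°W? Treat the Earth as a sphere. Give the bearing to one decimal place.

Δλ = -141.6016 − 159.9052 = -301.5068°; wrapped into (−180°, 180°]: 58.4932°.
θ = atan2( sin Δλ · cos φ₂ , cos φ₁ · sin φ₂ − sin φ₁ · cos φ₂ · cos Δλ )
  = atan2(0.67439, 0.61646) = 47.569° → normalised to [0°, 360°): 47.569°.

47.6°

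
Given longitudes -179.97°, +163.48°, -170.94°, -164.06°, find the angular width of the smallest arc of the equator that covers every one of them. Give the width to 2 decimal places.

32.46°

Sort the longitudes: -179.97°, -170.94°, -164.06°, +163.48°.
Eastward gaps between consecutive values (wrapping around): 9.03°, 6.88°, 327.54°, 16.55°.
Largest gap = 327.54° ⇒ minimal covering band is its complement: 360° − 327.54° = 32.46°.
Band runs from +163.48° eastward to -164.06°, crossing the antimeridian.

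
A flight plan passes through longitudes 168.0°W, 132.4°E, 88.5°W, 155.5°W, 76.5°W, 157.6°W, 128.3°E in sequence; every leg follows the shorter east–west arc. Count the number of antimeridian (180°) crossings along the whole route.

Leg 1: -168.0° → +132.4°, shortest Δλ = -59.6° (west) — crosses 180°.
Leg 2: +132.4° → -88.5°, shortest Δλ = 139.1° (east) — crosses 180°.
Leg 3: -88.5° → -155.5°, shortest Δλ = -67.0° (west) — does not cross 180°.
Leg 4: -155.5° → -76.5°, shortest Δλ = 79.0° (east) — does not cross 180°.
Leg 5: -76.5° → -157.6°, shortest Δλ = -81.1° (west) — does not cross 180°.
Leg 6: -157.6° → +128.3°, shortest Δλ = -74.1° (west) — crosses 180°.
Total crossings: 3.

3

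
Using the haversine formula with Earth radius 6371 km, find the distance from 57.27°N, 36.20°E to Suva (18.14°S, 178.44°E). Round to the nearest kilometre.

14669 km

Δλ = 178.44 − 36.20 = 142.24°.
Δφ = -18.14 − 57.27 = -75.41°.
a = sin²(Δφ/2) + cos φ₁ · cos φ₂ · sin²(Δλ/2) = 0.834058.
c = 2·atan2(√a, √(1−a)) = 2.30247 rad → d = 6371·c ≈ 14669.04 km.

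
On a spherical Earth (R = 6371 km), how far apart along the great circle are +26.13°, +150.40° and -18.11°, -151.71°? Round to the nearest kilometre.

7955 km

Δλ = -151.71 − 150.40 = -302.11°; wrapped into (−180°, 180°]: 57.89°.
Δφ = -18.11 − 26.13 = -44.24°.
a = sin²(Δφ/2) + cos φ₁ · cos φ₂ · sin²(Δλ/2) = 0.341659.
c = 2·atan2(√a, √(1−a)) = 1.24857 rad → d = 6371·c ≈ 7954.62 km.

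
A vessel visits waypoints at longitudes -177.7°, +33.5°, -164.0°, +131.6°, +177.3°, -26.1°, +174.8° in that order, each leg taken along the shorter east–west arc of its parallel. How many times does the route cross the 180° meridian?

Leg 1: -177.7° → +33.5°, shortest Δλ = -148.8° (west) — crosses 180°.
Leg 2: +33.5° → -164.0°, shortest Δλ = 162.5° (east) — crosses 180°.
Leg 3: -164.0° → +131.6°, shortest Δλ = -64.4° (west) — crosses 180°.
Leg 4: +131.6° → +177.3°, shortest Δλ = 45.7° (east) — does not cross 180°.
Leg 5: +177.3° → -26.1°, shortest Δλ = 156.6° (east) — crosses 180°.
Leg 6: -26.1° → +174.8°, shortest Δλ = -159.1° (west) — crosses 180°.
Total crossings: 5.

5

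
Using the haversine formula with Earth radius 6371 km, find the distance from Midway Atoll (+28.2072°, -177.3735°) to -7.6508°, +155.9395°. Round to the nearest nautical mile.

Δλ = 155.9395 − -177.3735 = 333.3130°; wrapped into (−180°, 180°]: -26.6870°.
Δφ = -7.6508 − 28.2072 = -35.8580°.
a = sin²(Δφ/2) + cos φ₁ · cos φ₂ · sin²(Δλ/2) = 0.141285.
c = 2·atan2(√a, √(1−a)) = 0.77069 rad → d = 6371·c ≈ 4910.06 km ≈ 2651.22 nmi.

2651 nmi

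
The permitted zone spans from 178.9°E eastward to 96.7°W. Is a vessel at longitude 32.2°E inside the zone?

No

Band width going east from +178.9° to -96.7°: ((-96.7 − 178.9) mod 360) = 84.4°.
Offset of +32.2° east of the west edge: ((32.2 − 178.9) mod 360) = 213.3°.
213.3° > 84.4° ⇒ outside.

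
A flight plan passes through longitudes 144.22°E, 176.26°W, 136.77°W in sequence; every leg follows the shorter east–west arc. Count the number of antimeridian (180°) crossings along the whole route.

1

Leg 1: +144.22° → -176.26°, shortest Δλ = 39.52° (east) — crosses 180°.
Leg 2: -176.26° → -136.77°, shortest Δλ = 39.49° (east) — does not cross 180°.
Total crossings: 1.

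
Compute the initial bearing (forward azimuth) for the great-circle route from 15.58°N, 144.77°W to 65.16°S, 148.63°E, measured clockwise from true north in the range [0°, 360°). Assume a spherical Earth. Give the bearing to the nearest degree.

203°

Δλ = 148.63 − -144.77 = 293.40°; wrapped into (−180°, 180°]: -66.60°.
θ = atan2( sin Δλ · cos φ₂ , cos φ₁ · sin φ₂ − sin φ₁ · cos φ₂ · cos Δλ )
  = atan2(-0.38554, -0.91895) = -157.240° → normalised to [0°, 360°): 202.760°.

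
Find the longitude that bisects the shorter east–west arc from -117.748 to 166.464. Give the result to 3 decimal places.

Signed shortest Δλ from -117.748° to +166.464° is -75.788°.
Midpoint longitude = -117.748° + (-75.788°)/2 = -117.748° − 37.894° = -155.642°.
(The naïve average (-117.748 + +166.464)/2 = 24.358° is on the wrong side of the globe.)

-155.642°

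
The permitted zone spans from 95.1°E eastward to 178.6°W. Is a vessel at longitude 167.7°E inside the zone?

Band width going east from +95.1° to -178.6°: ((-178.6 − 95.1) mod 360) = 86.3°.
Offset of +167.7° east of the west edge: ((167.7 − 95.1) mod 360) = 72.6°.
72.6° ≤ 86.3° ⇒ inside.

Yes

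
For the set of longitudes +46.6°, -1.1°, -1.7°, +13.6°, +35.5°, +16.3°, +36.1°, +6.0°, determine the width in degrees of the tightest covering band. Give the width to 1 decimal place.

Sort the longitudes: -1.7°, -1.1°, +6.0°, +13.6°, +16.3°, +35.5°, +36.1°, +46.6°.
Eastward gaps between consecutive values (wrapping around): 0.6°, 7.1°, 7.6°, 2.7°, 19.2°, 0.6°, 10.5°, 311.7°.
Largest gap = 311.7° ⇒ minimal covering band is its complement: 360° − 311.7° = 48.3°.
Band runs from -1.7° eastward to +46.6°.

48.3°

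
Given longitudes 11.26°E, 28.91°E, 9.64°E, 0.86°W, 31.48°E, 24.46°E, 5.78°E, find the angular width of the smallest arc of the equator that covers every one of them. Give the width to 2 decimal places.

Sort the longitudes: -0.86°, +5.78°, +9.64°, +11.26°, +24.46°, +28.91°, +31.48°.
Eastward gaps between consecutive values (wrapping around): 6.64°, 3.86°, 1.62°, 13.20°, 4.45°, 2.57°, 327.66°.
Largest gap = 327.66° ⇒ minimal covering band is its complement: 360° − 327.66° = 32.34°.
Band runs from -0.86° eastward to +31.48°.

32.34°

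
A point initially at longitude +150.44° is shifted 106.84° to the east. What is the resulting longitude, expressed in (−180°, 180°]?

Start at +150.44°; shift +106.84° → +257.28°.
+257.28° lies outside (−180°, 180°]; subtract 360° → -102.72°.

-102.72°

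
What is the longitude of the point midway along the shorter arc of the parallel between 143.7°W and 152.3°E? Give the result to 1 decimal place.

Signed shortest Δλ from -143.7° to +152.3° is -64.0°.
Midpoint longitude = -143.7° + (-64.0°)/2 = -143.7° − 32.0° = -175.7°.
(The naïve average (-143.7 + +152.3)/2 = 4.3° is on the wrong side of the globe.)

175.7°W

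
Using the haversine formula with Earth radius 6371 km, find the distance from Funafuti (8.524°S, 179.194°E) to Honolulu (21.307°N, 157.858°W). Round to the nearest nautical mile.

Δλ = -157.858 − 179.194 = -337.052°; wrapped into (−180°, 180°]: 22.948°.
Δφ = 21.307 − -8.524 = 29.831°.
a = sin²(Δφ/2) + cos φ₁ · cos φ₂ · sin²(Δλ/2) = 0.102710.
c = 2·atan2(√a, √(1−a)) = 0.65248 rad → d = 6371·c ≈ 4156.96 km ≈ 2244.58 nmi.

2245 nmi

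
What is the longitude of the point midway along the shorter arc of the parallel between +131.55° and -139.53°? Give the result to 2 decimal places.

+176.01°

Signed shortest Δλ from +131.55° to -139.53° is +88.92°.
Midpoint longitude = +131.55° + (+88.92°)/2 = +131.55° + 44.46° = +176.01°.
(The naïve average (+131.55 + -139.53)/2 = -3.99° is on the wrong side of the globe.)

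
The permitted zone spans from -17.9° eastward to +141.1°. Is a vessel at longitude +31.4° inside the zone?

Yes

Band width going east from -17.9° to +141.1°: ((141.1 − -17.9) mod 360) = 159.0°.
Offset of +31.4° east of the west edge: ((31.4 − -17.9) mod 360) = 49.3°.
49.3° ≤ 159.0° ⇒ inside.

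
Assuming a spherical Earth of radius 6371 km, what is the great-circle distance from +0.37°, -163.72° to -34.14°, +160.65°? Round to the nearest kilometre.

5338 km

Δλ = 160.65 − -163.72 = 324.37°; wrapped into (−180°, 180°]: -35.63°.
Δφ = -34.14 − 0.37 = -34.51°.
a = sin²(Δφ/2) + cos φ₁ · cos φ₂ · sin²(Δλ/2) = 0.165456.
c = 2·atan2(√a, √(1−a)) = 0.83782 rad → d = 6371·c ≈ 5337.73 km.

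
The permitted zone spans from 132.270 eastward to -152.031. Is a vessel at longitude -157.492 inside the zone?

Yes

Band width going east from +132.270° to -152.031°: ((-152.031 − 132.270) mod 360) = 75.699°.
Offset of -157.492° east of the west edge: ((-157.492 − 132.270) mod 360) = 70.238°.
70.238° ≤ 75.699° ⇒ inside.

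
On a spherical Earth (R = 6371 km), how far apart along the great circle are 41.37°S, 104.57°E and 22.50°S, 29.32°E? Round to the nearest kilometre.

Δλ = 29.32 − 104.57 = -75.25°.
Δφ = -22.50 − -41.37 = 18.87°.
a = sin²(Δφ/2) + cos φ₁ · cos φ₂ · sin²(Δλ/2) = 0.285277.
c = 2·atan2(√a, √(1−a)) = 1.12692 rad → d = 6371·c ≈ 7179.59 km.

7180 km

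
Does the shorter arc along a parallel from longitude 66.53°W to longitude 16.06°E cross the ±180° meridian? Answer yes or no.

No

Signed shortest Δλ = ((16.06 − -66.53 + 180) mod 360) − 180 = 82.59°.
Going east by 82.59° from -66.53° reaches +16.06° without touching 180°.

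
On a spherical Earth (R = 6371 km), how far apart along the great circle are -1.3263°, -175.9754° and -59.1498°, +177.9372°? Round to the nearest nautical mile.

3483 nmi

Δλ = 177.9372 − -175.9754 = 353.9126°; wrapped into (−180°, 180°]: -6.0874°.
Δφ = -59.1498 − -1.3263 = -57.8235°.
a = sin²(Δφ/2) + cos φ₁ · cos φ₂ · sin²(Δλ/2) = 0.235181.
c = 2·atan2(√a, √(1−a)) = 1.01262 rad → d = 6371·c ≈ 6451.42 km ≈ 3483.49 nmi.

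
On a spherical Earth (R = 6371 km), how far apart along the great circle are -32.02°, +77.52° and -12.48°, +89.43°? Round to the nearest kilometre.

Δλ = 89.43 − 77.52 = 11.91°.
Δφ = -12.48 − -32.02 = 19.54°.
a = sin²(Δφ/2) + cos φ₁ · cos φ₂ · sin²(Δλ/2) = 0.037706.
c = 2·atan2(√a, √(1−a)) = 0.39084 rad → d = 6371·c ≈ 2490.07 km.

2490 km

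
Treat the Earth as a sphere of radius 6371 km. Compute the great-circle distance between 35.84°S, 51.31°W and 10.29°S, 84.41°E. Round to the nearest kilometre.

Δλ = 84.41 − -51.31 = 135.72°.
Δφ = -10.29 − -35.84 = 25.55°.
a = sin²(Δφ/2) + cos φ₁ · cos φ₂ · sin²(Δλ/2) = 0.733225.
c = 2·atan2(√a, √(1−a)) = 2.05607 rad → d = 6371·c ≈ 13099.22 km.

13099 km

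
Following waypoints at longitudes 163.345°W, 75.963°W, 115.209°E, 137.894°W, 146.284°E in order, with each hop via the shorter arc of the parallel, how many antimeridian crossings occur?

3

Leg 1: -163.345° → -75.963°, shortest Δλ = 87.382° (east) — does not cross 180°.
Leg 2: -75.963° → +115.209°, shortest Δλ = -168.828° (west) — crosses 180°.
Leg 3: +115.209° → -137.894°, shortest Δλ = 106.897° (east) — crosses 180°.
Leg 4: -137.894° → +146.284°, shortest Δλ = -75.822° (west) — crosses 180°.
Total crossings: 3.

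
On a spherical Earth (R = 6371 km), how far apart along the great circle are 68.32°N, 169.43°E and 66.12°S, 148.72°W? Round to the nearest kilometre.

Δλ = -148.72 − 169.43 = -318.15°; wrapped into (−180°, 180°]: 41.85°.
Δφ = -66.12 − 68.32 = -134.44°.
a = sin²(Δφ/2) + cos φ₁ · cos φ₂ · sin²(Δλ/2) = 0.869157.
c = 2·atan2(√a, √(1−a)) = 2.40136 rad → d = 6371·c ≈ 15299.08 km.

15299 km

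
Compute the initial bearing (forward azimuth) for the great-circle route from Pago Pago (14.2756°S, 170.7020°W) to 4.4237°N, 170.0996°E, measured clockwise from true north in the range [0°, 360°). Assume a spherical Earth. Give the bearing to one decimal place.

313.1°

Δλ = 170.0996 − -170.7020 = 340.8016°; wrapped into (−180°, 180°]: -19.1984°.
θ = atan2( sin Δλ · cos φ₂ , cos φ₁ · sin φ₂ − sin φ₁ · cos φ₂ · cos Δλ )
  = atan2(-0.32786, 0.30693) = -46.889° → normalised to [0°, 360°): 313.111°.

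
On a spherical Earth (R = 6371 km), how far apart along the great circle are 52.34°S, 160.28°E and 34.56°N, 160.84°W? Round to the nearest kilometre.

10373 km

Δλ = -160.84 − 160.28 = -321.12°; wrapped into (−180°, 180°]: 38.88°.
Δφ = 34.56 − -52.34 = 86.90°.
a = sin²(Δφ/2) + cos φ₁ · cos φ₂ · sin²(Δλ/2) = 0.528695.
c = 2·atan2(√a, √(1−a)) = 1.62822 rad → d = 6371·c ≈ 10373.37 km.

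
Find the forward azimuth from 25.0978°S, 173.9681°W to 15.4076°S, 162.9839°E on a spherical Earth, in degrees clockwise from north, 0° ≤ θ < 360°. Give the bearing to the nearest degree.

290°

Δλ = 162.9839 − -173.9681 = 336.9520°; wrapped into (−180°, 180°]: -23.0480°.
θ = atan2( sin Δλ · cos φ₂ , cos φ₁ · sin φ₂ − sin φ₁ · cos φ₂ · cos Δλ )
  = atan2(-0.37743, 0.13568) = -70.227° → normalised to [0°, 360°): 289.773°.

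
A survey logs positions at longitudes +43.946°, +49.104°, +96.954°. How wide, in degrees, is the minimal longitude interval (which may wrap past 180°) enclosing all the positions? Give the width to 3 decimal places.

Sort the longitudes: +43.946°, +49.104°, +96.954°.
Eastward gaps between consecutive values (wrapping around): 5.158°, 47.850°, 306.992°.
Largest gap = 306.992° ⇒ minimal covering band is its complement: 360° − 306.992° = 53.008°.
Band runs from +43.946° eastward to +96.954°.

53.008°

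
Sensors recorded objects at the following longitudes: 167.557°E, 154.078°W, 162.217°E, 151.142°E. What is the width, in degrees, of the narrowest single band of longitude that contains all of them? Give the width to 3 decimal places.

54.780°

Sort the longitudes: -154.078°, +151.142°, +162.217°, +167.557°.
Eastward gaps between consecutive values (wrapping around): 305.220°, 11.075°, 5.340°, 38.365°.
Largest gap = 305.220° ⇒ minimal covering band is its complement: 360° − 305.220° = 54.780°.
Band runs from +151.142° eastward to -154.078°, crossing the antimeridian.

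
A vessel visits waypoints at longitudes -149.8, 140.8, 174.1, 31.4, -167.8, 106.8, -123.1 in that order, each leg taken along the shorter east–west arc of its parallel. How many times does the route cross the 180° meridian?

4

Leg 1: -149.8° → +140.8°, shortest Δλ = -69.4° (west) — crosses 180°.
Leg 2: +140.8° → +174.1°, shortest Δλ = 33.3° (east) — does not cross 180°.
Leg 3: +174.1° → +31.4°, shortest Δλ = -142.7° (west) — does not cross 180°.
Leg 4: +31.4° → -167.8°, shortest Δλ = 160.8° (east) — crosses 180°.
Leg 5: -167.8° → +106.8°, shortest Δλ = -85.4° (west) — crosses 180°.
Leg 6: +106.8° → -123.1°, shortest Δλ = 130.1° (east) — crosses 180°.
Total crossings: 4.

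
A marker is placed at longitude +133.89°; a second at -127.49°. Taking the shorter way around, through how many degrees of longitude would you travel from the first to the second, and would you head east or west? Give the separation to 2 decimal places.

Raw difference: -127.49 − 133.89 = -261.38°.
Normalise into (−180°, 180°]: -261.38° + 360° = 98.62°.
Positive ⇒ the second point lies to the east; separation 98.62°.

98.62° east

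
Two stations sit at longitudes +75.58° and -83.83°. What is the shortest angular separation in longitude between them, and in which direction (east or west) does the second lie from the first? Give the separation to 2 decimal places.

159.41° west

Raw difference: -83.83 − 75.58 = -159.41°.
Normalise into (−180°, 180°]: -159.41° stays -159.41°.
Negative ⇒ the second point lies to the west; separation 159.41°.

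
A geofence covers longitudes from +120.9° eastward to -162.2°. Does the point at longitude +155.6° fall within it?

Yes

Band width going east from +120.9° to -162.2°: ((-162.2 − 120.9) mod 360) = 76.9°.
Offset of +155.6° east of the west edge: ((155.6 − 120.9) mod 360) = 34.7°.
34.7° ≤ 76.9° ⇒ inside.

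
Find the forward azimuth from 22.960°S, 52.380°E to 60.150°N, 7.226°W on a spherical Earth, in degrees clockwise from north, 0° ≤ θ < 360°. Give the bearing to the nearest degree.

Δλ = -7.226 − 52.380 = -59.606°.
θ = atan2( sin Δλ · cos φ₂ , cos φ₁ · sin φ₂ − sin φ₁ · cos φ₂ · cos Δλ )
  = atan2(-0.42933, 0.89685) = -25.581° → normalised to [0°, 360°): 334.419°.

334°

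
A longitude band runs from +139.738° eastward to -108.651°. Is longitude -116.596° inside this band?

Yes

Band width going east from +139.738° to -108.651°: ((-108.651 − 139.738) mod 360) = 111.611°.
Offset of -116.596° east of the west edge: ((-116.596 − 139.738) mod 360) = 103.666°.
103.666° ≤ 111.611° ⇒ inside.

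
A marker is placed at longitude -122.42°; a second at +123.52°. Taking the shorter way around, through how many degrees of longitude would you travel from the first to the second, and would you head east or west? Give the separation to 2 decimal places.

Raw difference: 123.52 − -122.42 = 245.94°.
Normalise into (−180°, 180°]: 245.94° − 360° = -114.06°.
Negative ⇒ the second point lies to the west; separation 114.06°.

114.06° west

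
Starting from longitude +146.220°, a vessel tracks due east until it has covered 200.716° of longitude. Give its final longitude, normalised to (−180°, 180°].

Start at +146.220°; shift +200.716° → +346.936°.
+346.936° lies outside (−180°, 180°]; subtract 360° → -13.064°.

-13.064°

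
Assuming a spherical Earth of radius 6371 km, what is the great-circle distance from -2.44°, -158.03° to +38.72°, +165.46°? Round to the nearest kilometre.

5909 km

Δλ = 165.46 − -158.03 = 323.49°; wrapped into (−180°, 180°]: -36.51°.
Δφ = 38.72 − -2.44 = 41.16°.
a = sin²(Δφ/2) + cos φ₁ · cos φ₂ · sin²(Δλ/2) = 0.200050.
c = 2·atan2(√a, √(1−a)) = 0.92742 rad → d = 6371·c ≈ 5908.60 km.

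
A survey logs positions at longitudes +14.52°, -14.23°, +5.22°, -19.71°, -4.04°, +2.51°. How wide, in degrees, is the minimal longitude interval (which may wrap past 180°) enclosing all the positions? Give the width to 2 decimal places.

Sort the longitudes: -19.71°, -14.23°, -4.04°, +2.51°, +5.22°, +14.52°.
Eastward gaps between consecutive values (wrapping around): 5.48°, 10.19°, 6.55°, 2.71°, 9.30°, 325.77°.
Largest gap = 325.77° ⇒ minimal covering band is its complement: 360° − 325.77° = 34.23°.
Band runs from -19.71° eastward to +14.52°.

34.23°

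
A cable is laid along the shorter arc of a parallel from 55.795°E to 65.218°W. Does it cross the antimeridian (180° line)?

Signed shortest Δλ = ((-65.218 − 55.795 + 180) mod 360) − 180 = -121.013°.
Going west by 121.013° from +55.795° reaches -65.218° without touching 180°.

No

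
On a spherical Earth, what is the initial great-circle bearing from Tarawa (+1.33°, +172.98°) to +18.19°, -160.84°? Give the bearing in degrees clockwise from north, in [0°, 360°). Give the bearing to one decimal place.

55.1°

Δλ = -160.84 − 172.98 = -333.82°; wrapped into (−180°, 180°]: 26.18°.
θ = atan2( sin Δλ · cos φ₂ , cos φ₁ · sin φ₂ − sin φ₁ · cos φ₂ · cos Δλ )
  = atan2(0.41914, 0.29230) = 55.109° → normalised to [0°, 360°): 55.109°.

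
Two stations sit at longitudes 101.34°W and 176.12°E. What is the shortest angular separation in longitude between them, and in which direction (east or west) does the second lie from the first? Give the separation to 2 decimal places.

82.54° west

Raw difference: 176.12 − -101.34 = 277.46°.
Normalise into (−180°, 180°]: 277.46° − 360° = -82.54°.
Negative ⇒ the second point lies to the west; separation 82.54°.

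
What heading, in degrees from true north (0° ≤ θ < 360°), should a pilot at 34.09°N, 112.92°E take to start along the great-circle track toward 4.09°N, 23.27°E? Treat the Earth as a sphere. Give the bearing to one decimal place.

Δλ = 23.27 − 112.92 = -89.65°.
θ = atan2( sin Δλ · cos φ₂ , cos φ₁ · sin φ₂ − sin φ₁ · cos φ₂ · cos Δλ )
  = atan2(-0.99743, 0.05565) = -86.806° → normalised to [0°, 360°): 273.194°.

273.2°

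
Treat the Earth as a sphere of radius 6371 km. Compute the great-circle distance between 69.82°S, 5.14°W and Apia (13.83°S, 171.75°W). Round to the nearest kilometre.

Δλ = -171.75 − -5.14 = -166.61°.
Δφ = -13.83 − -69.82 = 55.99°.
a = sin²(Δφ/2) + cos φ₁ · cos φ₂ · sin²(Δλ/2) = 0.550748.
c = 2·atan2(√a, √(1−a)) = 1.67247 rad → d = 6371·c ≈ 10655.29 km.

10655 km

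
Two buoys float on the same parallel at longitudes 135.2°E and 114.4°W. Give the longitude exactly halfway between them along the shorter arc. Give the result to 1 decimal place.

169.6°W

Signed shortest Δλ from +135.2° to -114.4° is +110.4°.
Midpoint longitude = +135.2° + (+110.4°)/2 = +135.2° + 55.2° = +190.4°.
Normalise into (−180°, 180°]: -169.6°.
(The naïve average (+135.2 + -114.4)/2 = 10.4° is on the wrong side of the globe.)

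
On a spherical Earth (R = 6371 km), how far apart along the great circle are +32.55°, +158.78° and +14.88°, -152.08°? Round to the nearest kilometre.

Δλ = -152.08 − 158.78 = -310.86°; wrapped into (−180°, 180°]: 49.14°.
Δφ = 14.88 − 32.55 = -17.67°.
a = sin²(Δφ/2) + cos φ₁ · cos φ₂ · sin²(Δλ/2) = 0.164438.
c = 2·atan2(√a, √(1−a)) = 0.83507 rad → d = 6371·c ≈ 5320.25 km.

5320 km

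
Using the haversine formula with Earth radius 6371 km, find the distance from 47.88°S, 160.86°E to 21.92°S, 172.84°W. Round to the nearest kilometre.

Δλ = -172.84 − 160.86 = -333.70°; wrapped into (−180°, 180°]: 26.30°.
Δφ = -21.92 − -47.88 = 25.96°.
a = sin²(Δφ/2) + cos φ₁ · cos φ₂ · sin²(Δλ/2) = 0.082653.
c = 2·atan2(√a, √(1−a)) = 0.58322 rad → d = 6371·c ≈ 3715.69 km.

3716 km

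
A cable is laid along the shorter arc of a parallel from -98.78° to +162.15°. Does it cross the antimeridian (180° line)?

Naïve |162.15 − -98.78| = 260.93° > 180°, so the shorter arc goes the other way round — across 180°.
Signed shortest Δλ = ((162.15 − -98.78 + 180) mod 360) − 180 = -99.07°.
Going west by 99.07° from -98.78° passes through 180° before reaching +162.15°.

Yes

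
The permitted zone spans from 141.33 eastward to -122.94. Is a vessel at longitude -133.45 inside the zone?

Band width going east from +141.33° to -122.94°: ((-122.94 − 141.33) mod 360) = 95.73°.
Offset of -133.45° east of the west edge: ((-133.45 − 141.33) mod 360) = 85.22°.
85.22° ≤ 95.73° ⇒ inside.

Yes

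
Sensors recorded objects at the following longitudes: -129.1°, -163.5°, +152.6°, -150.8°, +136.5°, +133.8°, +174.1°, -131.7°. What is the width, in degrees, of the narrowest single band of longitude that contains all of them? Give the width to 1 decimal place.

Sort the longitudes: -163.5°, -150.8°, -131.7°, -129.1°, +133.8°, +136.5°, +152.6°, +174.1°.
Eastward gaps between consecutive values (wrapping around): 12.7°, 19.1°, 2.6°, 262.9°, 2.7°, 16.1°, 21.5°, 22.4°.
Largest gap = 262.9° ⇒ minimal covering band is its complement: 360° − 262.9° = 97.1°.
Band runs from +133.8° eastward to -129.1°, crossing the antimeridian.

97.1°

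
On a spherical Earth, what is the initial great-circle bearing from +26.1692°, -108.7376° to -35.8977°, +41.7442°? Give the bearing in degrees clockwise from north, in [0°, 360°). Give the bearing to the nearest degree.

118°

Δλ = 41.7442 − -108.7376 = 150.4818°.
θ = atan2( sin Δλ · cos φ₂ , cos φ₁ · sin φ₂ − sin φ₁ · cos φ₂ · cos Δλ )
  = atan2(0.39912, -0.21535) = 118.350° → normalised to [0°, 360°): 118.350°.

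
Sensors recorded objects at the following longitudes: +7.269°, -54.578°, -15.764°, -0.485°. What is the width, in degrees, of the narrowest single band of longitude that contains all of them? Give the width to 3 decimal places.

Sort the longitudes: -54.578°, -15.764°, -0.485°, +7.269°.
Eastward gaps between consecutive values (wrapping around): 38.814°, 15.279°, 7.754°, 298.153°.
Largest gap = 298.153° ⇒ minimal covering band is its complement: 360° − 298.153° = 61.847°.
Band runs from -54.578° eastward to +7.269°.

61.847°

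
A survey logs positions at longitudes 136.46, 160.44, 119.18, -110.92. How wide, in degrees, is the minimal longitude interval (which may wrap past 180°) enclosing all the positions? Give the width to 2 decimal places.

Sort the longitudes: -110.92°, +119.18°, +136.46°, +160.44°.
Eastward gaps between consecutive values (wrapping around): 230.10°, 17.28°, 23.98°, 88.64°.
Largest gap = 230.10° ⇒ minimal covering band is its complement: 360° − 230.10° = 129.90°.
Band runs from +119.18° eastward to -110.92°, crossing the antimeridian.

129.90°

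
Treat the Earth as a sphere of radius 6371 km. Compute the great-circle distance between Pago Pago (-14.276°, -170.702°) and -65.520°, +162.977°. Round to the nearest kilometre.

6031 km

Δλ = 162.977 − -170.702 = 333.679°; wrapped into (−180°, 180°]: -26.321°.
Δφ = -65.520 − -14.276 = -51.244°.
a = sin²(Δφ/2) + cos φ₁ · cos φ₂ · sin²(Δλ/2) = 0.207815.
c = 2·atan2(√a, √(1−a)) = 0.94669 rad → d = 6371·c ≈ 6031.37 km.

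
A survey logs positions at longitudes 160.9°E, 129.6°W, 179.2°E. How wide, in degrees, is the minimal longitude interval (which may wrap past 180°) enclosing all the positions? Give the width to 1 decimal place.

Sort the longitudes: -129.6°, +160.9°, +179.2°.
Eastward gaps between consecutive values (wrapping around): 290.5°, 18.3°, 51.2°.
Largest gap = 290.5° ⇒ minimal covering band is its complement: 360° − 290.5° = 69.5°.
Band runs from +160.9° eastward to -129.6°, crossing the antimeridian.

69.5°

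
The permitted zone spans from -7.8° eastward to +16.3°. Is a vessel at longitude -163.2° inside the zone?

No

Band width going east from -7.8° to +16.3°: ((16.3 − -7.8) mod 360) = 24.1°.
Offset of -163.2° east of the west edge: ((-163.2 − -7.8) mod 360) = 204.6°.
204.6° > 24.1° ⇒ outside.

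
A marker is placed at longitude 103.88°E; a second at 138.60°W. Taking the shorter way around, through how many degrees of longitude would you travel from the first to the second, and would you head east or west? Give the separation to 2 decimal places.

117.52° east

Raw difference: -138.60 − 103.88 = -242.48°.
Normalise into (−180°, 180°]: -242.48° + 360° = 117.52°.
Positive ⇒ the second point lies to the east; separation 117.52°.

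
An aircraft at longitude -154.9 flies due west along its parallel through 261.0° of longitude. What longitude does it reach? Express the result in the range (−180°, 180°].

-55.9°

Start at -154.9°; shift −261.0° → -415.9°.
-415.9° lies outside (−180°, 180°]; add 360° → -55.9°.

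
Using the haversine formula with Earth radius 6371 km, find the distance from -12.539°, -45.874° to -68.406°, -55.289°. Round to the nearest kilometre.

Δλ = -55.289 − -45.874 = -9.415°.
Δφ = -68.406 − -12.539 = -55.867°.
a = sin²(Δφ/2) + cos φ₁ · cos φ₂ · sin²(Δλ/2) = 0.221862.
c = 2·atan2(√a, √(1−a)) = 0.98090 rad → d = 6371·c ≈ 6249.30 km.

6249 km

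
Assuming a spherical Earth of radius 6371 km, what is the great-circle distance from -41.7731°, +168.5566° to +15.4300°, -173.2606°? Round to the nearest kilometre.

Δλ = -173.2606 − 168.5566 = -341.8172°; wrapped into (−180°, 180°]: 18.1828°.
Δφ = 15.4300 − -41.7731 = 57.2031°.
a = sin²(Δφ/2) + cos φ₁ · cos φ₂ · sin²(Δλ/2) = 0.247118.
c = 2·atan2(√a, √(1−a)) = 1.04053 rad → d = 6371·c ≈ 6629.21 km.

6629 km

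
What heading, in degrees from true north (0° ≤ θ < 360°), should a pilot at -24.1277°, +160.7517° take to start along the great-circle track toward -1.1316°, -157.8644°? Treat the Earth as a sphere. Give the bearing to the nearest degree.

66°

Δλ = -157.8644 − 160.7517 = -318.6161°; wrapped into (−180°, 180°]: 41.3839°.
θ = atan2( sin Δλ · cos φ₂ , cos φ₁ · sin φ₂ − sin φ₁ · cos φ₂ · cos Δλ )
  = atan2(0.66097, 0.28862) = 66.411° → normalised to [0°, 360°): 66.411°.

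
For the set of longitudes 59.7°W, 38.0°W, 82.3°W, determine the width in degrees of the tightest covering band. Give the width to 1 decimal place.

44.3°

Sort the longitudes: -82.3°, -59.7°, -38.0°.
Eastward gaps between consecutive values (wrapping around): 22.6°, 21.7°, 315.7°.
Largest gap = 315.7° ⇒ minimal covering band is its complement: 360° − 315.7° = 44.3°.
Band runs from -82.3° eastward to -38.0°.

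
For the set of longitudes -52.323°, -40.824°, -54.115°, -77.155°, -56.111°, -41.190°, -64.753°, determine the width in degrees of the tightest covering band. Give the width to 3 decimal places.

Sort the longitudes: -77.155°, -64.753°, -56.111°, -54.115°, -52.323°, -41.190°, -40.824°.
Eastward gaps between consecutive values (wrapping around): 12.402°, 8.642°, 1.996°, 1.792°, 11.133°, 0.366°, 323.669°.
Largest gap = 323.669° ⇒ minimal covering band is its complement: 360° − 323.669° = 36.331°.
Band runs from -77.155° eastward to -40.824°.

36.331°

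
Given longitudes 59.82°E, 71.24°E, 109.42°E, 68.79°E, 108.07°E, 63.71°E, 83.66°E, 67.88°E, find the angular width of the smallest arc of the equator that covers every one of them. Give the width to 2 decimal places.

49.60°

Sort the longitudes: +59.82°, +63.71°, +67.88°, +68.79°, +71.24°, +83.66°, +108.07°, +109.42°.
Eastward gaps between consecutive values (wrapping around): 3.89°, 4.17°, 0.91°, 2.45°, 12.42°, 24.41°, 1.35°, 310.40°.
Largest gap = 310.40° ⇒ minimal covering band is its complement: 360° − 310.40° = 49.60°.
Band runs from +59.82° eastward to +109.42°.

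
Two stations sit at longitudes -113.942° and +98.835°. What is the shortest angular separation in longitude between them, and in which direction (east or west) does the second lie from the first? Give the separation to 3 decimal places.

147.223° west

Raw difference: 98.835 − -113.942 = 212.777°.
Normalise into (−180°, 180°]: 212.777° − 360° = -147.223°.
Negative ⇒ the second point lies to the west; separation 147.223°.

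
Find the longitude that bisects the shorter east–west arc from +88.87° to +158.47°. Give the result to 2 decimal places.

Signed shortest Δλ from +88.87° to +158.47° is +69.60°.
Midpoint longitude = +88.87° + (+69.60°)/2 = +88.87° + 34.80° = +123.67°.

+123.67°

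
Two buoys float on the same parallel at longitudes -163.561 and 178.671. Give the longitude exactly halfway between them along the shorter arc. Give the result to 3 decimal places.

-172.445°

Signed shortest Δλ from -163.561° to +178.671° is -17.768°.
Midpoint longitude = -163.561° + (-17.768°)/2 = -163.561° − 8.884° = -172.445°.
(The naïve average (-163.561 + +178.671)/2 = 7.555° is on the wrong side of the globe.)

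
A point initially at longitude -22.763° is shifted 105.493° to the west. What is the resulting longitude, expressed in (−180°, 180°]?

-128.256°

Start at -22.763°; shift −105.493° → -128.256°.
-128.256° already lies in (−180°, 180°].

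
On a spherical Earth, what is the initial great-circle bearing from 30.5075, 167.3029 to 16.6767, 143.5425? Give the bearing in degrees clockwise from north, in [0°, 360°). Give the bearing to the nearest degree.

Δλ = 143.5425 − 167.3029 = -23.7604°.
θ = atan2( sin Δλ · cos φ₂ , cos φ₁ · sin φ₂ − sin φ₁ · cos φ₂ · cos Δλ )
  = atan2(-0.38597, -0.19784) = -117.138° → normalised to [0°, 360°): 242.862°.

243°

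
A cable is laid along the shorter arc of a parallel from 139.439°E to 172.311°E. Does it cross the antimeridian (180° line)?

No

Signed shortest Δλ = ((172.311 − 139.439 + 180) mod 360) − 180 = 32.872°.
Going east by 32.872° from +139.439° reaches +172.311° without touching 180°.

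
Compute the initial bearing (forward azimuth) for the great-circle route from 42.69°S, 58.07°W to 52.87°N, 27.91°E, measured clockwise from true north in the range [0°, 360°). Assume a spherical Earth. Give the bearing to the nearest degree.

44°

Δλ = 27.91 − -58.07 = 85.98°.
θ = atan2( sin Δλ · cos φ₂ , cos φ₁ · sin φ₂ − sin φ₁ · cos φ₂ · cos Δλ )
  = atan2(0.60214, 0.61471) = 44.408° → normalised to [0°, 360°): 44.408°.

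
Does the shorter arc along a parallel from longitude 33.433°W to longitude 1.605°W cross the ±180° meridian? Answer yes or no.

No

Signed shortest Δλ = ((-1.605 − -33.433 + 180) mod 360) − 180 = 31.828°.
Going east by 31.828° from -33.433° reaches -1.605° without touching 180°.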